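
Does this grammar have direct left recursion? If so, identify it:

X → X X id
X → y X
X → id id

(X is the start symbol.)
Yes, X is left-recursive

Direct left recursion occurs when N → N α for some non-terminal N (the right-hand side begins with the left-hand side itself).

X → X X id: LEFT RECURSIVE (starts with X)
X → y X: starts with y
X → id id: starts with id

The grammar has direct left recursion on: X.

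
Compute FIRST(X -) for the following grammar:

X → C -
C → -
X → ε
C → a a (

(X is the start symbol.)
{ '-', 'a' }

FIRST sets of the non-terminals involved (from the grammar, by fixed-point iteration):
  FIRST(X) = { '-', 'a', ε }

To compute FIRST(X -), process the symbols left to right:
Symbol X is a non-terminal. Add FIRST(X) \ {ε} = { '-', 'a' }
X is nullable (ε ∈ FIRST(X)), continue to the next symbol.
Symbol - is a terminal. Add '-' and stop.
FIRST(X -) = { '-', 'a' }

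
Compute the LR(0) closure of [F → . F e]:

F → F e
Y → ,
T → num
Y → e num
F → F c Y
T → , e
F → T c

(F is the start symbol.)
To compute CLOSURE, for each item [A → α.Bβ] where B is a non-terminal, add [B → .γ] for all productions B → γ; repeat for the newly added items until nothing changes.

Start with: [F → . F e]
  [F → . F e] has the dot before F: add [F → . F c Y], [F → . T c]
  [F → . T c] has the dot before T: add [T → . num], [T → . , e]
No further items can be added.

CLOSURE = { [F → . F c Y], [F → . F e], [F → . T c], [T → . , e], [T → . num] }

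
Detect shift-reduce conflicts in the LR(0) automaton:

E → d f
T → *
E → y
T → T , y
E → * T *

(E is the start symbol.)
Augment with E' → E and build the canonical LR(0) collection (I0 = CLOSURE({[E' → . E]}), then GOTO on every symbol after a dot until no new states appear). It has 11 states:
  I0: { [E → . * T *], [E → . d f], [E → . y], [E' → . E] }  — shift
  I1: { [E → * . T *], [T → . *], [T → . T , y] }  — shift
  I2: { [E' → E .] }  — accept
  I3: { [E → d . f] }  — shift
  I4: { [E → y .] }  — reduce
  I5: { [E → d f .] }  — reduce
  I6: { [T → * .] }  — reduce
  I7: { [E → * T . *], [T → T . , y] }  — shift
  I8: { [E → * T * .] }  — reduce
  I9: { [T → T , . y] }  — shift
  I10: { [T → T , y .] }  — reduce

No state contains both a complete item and a shift item.

Answer: No shift-reduce conflicts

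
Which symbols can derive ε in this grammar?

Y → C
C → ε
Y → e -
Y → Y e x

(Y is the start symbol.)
ε-productions: C → ε
So C is immediately nullable.
Y → C: every symbol on the right is nullable, so Y is nullable too.
Every non-terminal is now nullable.
Nullable = { 'C', 'Y' }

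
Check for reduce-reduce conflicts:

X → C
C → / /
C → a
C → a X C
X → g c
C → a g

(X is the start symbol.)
A reduce-reduce conflict occurs when an LR(0) state has two complete items [A → α .] and [B → β .] — both call for a reduction, and with no lookahead the parser cannot choose between them.

Augment with X' → X and build the canonical LR(0) collection (I0 = CLOSURE({[X' → . X]}), then GOTO on every symbol after a dot until no new states appear). It has 11 states:
  I0: { [C → . / /], [C → . a X C], [C → . a g], [C → . a], [X → . C], [X → . g c], [X' → . X] }  — shift
  I1: { [C → / . /] }  — shift
  I2: { [X → C .] }  — reduce
  I3: { [X' → X .] }  — accept
  I4: { [C → . / /], [C → . a X C], [C → . a g], [C → . a], [C → a . X C], [C → a . g], [C → a .], [X → . C], [X → . g c] }  — shift, reduce
  I5: { [X → g . c] }  — shift
  I6: { [X → g c .] }  — reduce
  I7: { [C → . / /], [C → . a X C], [C → . a g], [C → . a], [C → a X . C] }  — shift
  I8: { [C → a g .], [X → g . c] }  — shift, reduce
  I9: { [C → a X C .] }  — reduce
  I10: { [C → / / .] }  — reduce

No state contains more than one complete item.

Answer: No reduce-reduce conflicts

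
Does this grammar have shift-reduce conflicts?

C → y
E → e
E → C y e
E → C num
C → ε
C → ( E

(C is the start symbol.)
A shift-reduce conflict occurs when an LR(0) state has both:
  - a complete (reduce) item [A → α .] (dot at the end), and
  - a shift item [B → β . c γ] (dot before a terminal).

Augment with C' → C and build the canonical LR(0) collection (I0 = CLOSURE({[C' → . C]}), then GOTO on every symbol after a dot until no new states appear). It has 10 states:
  I0: { [C → . ( E], [C → . y], [C → .], [C' → . C] }  — shift, reduce
  I1: { [C → ( . E], [C → . ( E], [C → . y], [C → .], [E → . C num], [E → . C y e], [E → . e] }  — shift, reduce
  I2: { [C' → C .] }  — accept
  I3: { [C → y .] }  — reduce
  I4: { [E → C . num], [E → C . y e] }  — shift
  I5: { [C → ( E .] }  — reduce
  I6: { [E → e .] }  — reduce
  I7: { [E → C num .] }  — reduce
  I8: { [E → C y . e] }  — shift
  I9: { [E → C y e .] }  — reduce

I0 contains reduce item [C → .] and shift items [C → . ( E], [C → . y] — shift-reduce conflict.
I1 contains reduce item [C → .] and shift items [C → . ( E], [C → . y], [E → . e] — shift-reduce conflict.

Answer: Yes — I0: [C → .] vs [C → . ( E]; I1: [C → .] vs [C → . ( E]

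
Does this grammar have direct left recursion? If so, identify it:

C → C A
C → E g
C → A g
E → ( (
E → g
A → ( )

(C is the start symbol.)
C → C A: LEFT RECURSIVE (starts with C)
C → E g: starts with E
C → A g: starts with A
E → ( (: starts with '('
E → g: starts with g
A → ( ): starts with '('

The grammar has direct left recursion on: C.

Answer: Yes, C is left-recursive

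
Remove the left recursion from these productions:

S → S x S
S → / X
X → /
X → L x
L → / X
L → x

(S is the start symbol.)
S → / X S'
S' → x S S'
S' → ε
X → /
X → L x
L → / X
L → x

S is directly left-recursive. The standard transformation for
  A → A α₁ | ... | A α_m | β₁ | ... | β_n
is
  A  → β₁ A' | ... | β_n A'
  A' → α₁ A' | ... | α_m A' | ε

S → / X becomes S → / X S'
S → S x S becomes S' → x S S'
Add S' → ε

Productions for other non-terminals are unchanged:
  X → /
  X → L x
  L → / X
  L → x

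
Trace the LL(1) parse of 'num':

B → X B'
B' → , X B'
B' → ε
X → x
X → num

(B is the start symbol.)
LL(1) parsing maintains a stack (initially the start symbol over $) and the input. At each step: if the stack top is a terminal, match it against the current input token; if it is a non-terminal N, replace it with the RHS of M[N, lookahead] (the unique production whose predict set contains the lookahead).

Stack is shown with the top on the left.

Stack     Input  Action
-----------------------
B $       num $  output B → X B'
X B' $    num $  output X → num
num B' $  num $  match 'num'
B' $      $      output B' → ε
$         $      accept

The string is accepted.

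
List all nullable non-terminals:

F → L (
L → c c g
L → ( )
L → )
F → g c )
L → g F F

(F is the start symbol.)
A non-terminal is nullable if it can derive ε (the empty string): either it has an ε-production, or it has a production whose right-hand side consists entirely of nullable non-terminals.

There are no ε-productions, so no non-terminal can derive ε.
No non-terminals are nullable.

Answer: None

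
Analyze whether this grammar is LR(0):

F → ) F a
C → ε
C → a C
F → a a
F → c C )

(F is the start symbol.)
No. Shift-reduce conflict between [C → .] and [C → . a C]

Augment with F' → F and build the canonical LR(0) collection (I0 = CLOSURE({[F' → . F]}), then GOTO on every symbol after a dot until no new states appear). It has 12 states:
  I0: { [F → . ) F a], [F → . a a], [F → . c C )], [F' → . F] }  — shift
  I1: { [F → ) . F a], [F → . ) F a], [F → . a a], [F → . c C )] }  — shift
  I2: { [F' → F .] }  — accept
  I3: { [F → a . a] }  — shift
  I4: { [C → . a C], [C → .], [F → c . C )] }  — shift, reduce
  I5: { [F → c C . )] }  — shift
  I6: { [C → . a C], [C → .], [C → a . C] }  — shift, reduce
  I7: { [C → a C .] }  — reduce
  I8: { [F → c C ) .] }  — reduce
  I9: { [F → a a .] }  — reduce
  I10: { [F → ) F . a] }  — shift
  I11: { [F → ) F a .] }  — reduce

Conflict in state I4:
  Shift-reduce conflict between [C → .] and [C → . a C]
So the grammar is NOT LR(0).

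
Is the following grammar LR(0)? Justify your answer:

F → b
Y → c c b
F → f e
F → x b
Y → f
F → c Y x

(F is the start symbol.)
A grammar is LR(0) if no state in the canonical LR(0) collection has:
  - both a shift item (dot before a terminal) and a complete item (shift-reduce conflict), or
  - two or more complete items (reduce-reduce conflict; the accept item [F' → F .] counts as a complete item here).

Augment with F' → F and build the canonical LR(0) collection (I0 = CLOSURE({[F' → . F]}), then GOTO on every symbol after a dot until no new states appear). It has 14 states:
  I0: { [F → . b], [F → . c Y x], [F → . f e], [F → . x b], [F' → . F] }  — shift
  I1: { [F' → F .] }  — accept
  I2: { [F → b .] }  — reduce
  I3: { [F → c . Y x], [Y → . c c b], [Y → . f] }  — shift
  I4: { [F → f . e] }  — shift
  I5: { [F → x . b] }  — shift
  I6: { [F → x b .] }  — reduce
  I7: { [F → f e .] }  — reduce
  I8: { [F → c Y . x] }  — shift
  I9: { [Y → c . c b] }  — shift
  I10: { [Y → f .] }  — reduce
  I11: { [Y → c c . b] }  — shift
  I12: { [Y → c c b .] }  — reduce
  I13: { [F → c Y x .] }  — reduce

Every state is either a pure shift/goto state or contains exactly one complete item and nothing to shift — no conflicts. The grammar is LR(0).

Answer: Yes, the grammar is LR(0)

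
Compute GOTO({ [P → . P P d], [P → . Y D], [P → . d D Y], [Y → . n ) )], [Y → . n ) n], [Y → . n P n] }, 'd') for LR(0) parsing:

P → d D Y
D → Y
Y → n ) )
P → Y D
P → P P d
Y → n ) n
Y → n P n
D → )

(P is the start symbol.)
{ [D → . )], [D → . Y], [P → d . D Y], [Y → . n ) )], [Y → . n ) n], [Y → . n P n] }

GOTO(I, 'd') = CLOSURE({ [A → αX.β] : [A → α.Xβ] ∈ I, X = 'd' })

Items with dot before 'd', with the dot advanced:
  [P → . d D Y] → [P → d . D Y]
Closure of the advanced items:
  [P → d . D Y] has the dot before D: add [D → . Y], [D → . )]
  [D → . Y] has the dot before Y: add [Y → . n ) )], [Y → . n ) n], [Y → . n P n]

GOTO = { [D → . )], [D → . Y], [P → d . D Y], [Y → . n ) )], [Y → . n ) n], [Y → . n P n] }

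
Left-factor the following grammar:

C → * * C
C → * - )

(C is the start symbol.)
Left-factoring transforms A → αβ₁ | αβ₂ into A → αA' and A' → β₁ | β₂
(α is the longest common prefix among the alternatives). Repeat until
no nonterminal has two alternatives with a common prefix.

Round 1: C has alternatives sharing prefix '*'. Introduce C': C → * C'
  Add: C' → * C
  Add: C' → - )

No remaining common prefixes — done.

Resulting grammar:
C → * C'
C' → * C
C' → - )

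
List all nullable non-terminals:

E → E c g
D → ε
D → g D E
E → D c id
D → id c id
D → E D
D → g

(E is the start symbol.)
{ 'D' }

A non-terminal is nullable if it can derive ε (the empty string): either it has an ε-production, or it has a production whose right-hand side consists entirely of nullable non-terminals.

ε-productions: D → ε
So D is immediately nullable.
No further non-terminal can be added: every production for the remaining non-terminals contains a terminal or a non-nullable non-terminal.
Nullable = { 'D' }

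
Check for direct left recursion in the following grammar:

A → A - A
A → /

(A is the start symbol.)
Yes, A is left-recursive

A → A - A: LEFT RECURSIVE (starts with A)
A → /: starts with '/'

The grammar has direct left recursion on: A.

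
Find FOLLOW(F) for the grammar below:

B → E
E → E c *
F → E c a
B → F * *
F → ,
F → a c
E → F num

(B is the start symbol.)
To compute FOLLOW(F), find every occurrence of F on a right-hand side N → α F β: add FIRST(β) \ {ε}, and if β is empty or nullable also add FOLLOW(N). Iterate to a fixed point.

In B → F * *: F is followed by '*' '*', add FIRST('*' '*') \ {ε} = { '*' }
In E → F num: F is followed by num, add FIRST(num) \ {ε} = { 'num' }

Taking the union: FOLLOW(F) = { '*', 'num' }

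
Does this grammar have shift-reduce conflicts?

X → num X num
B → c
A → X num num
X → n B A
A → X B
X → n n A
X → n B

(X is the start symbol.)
Yes — I6: [X → n B .] vs [X → . n B]

A shift-reduce conflict occurs when an LR(0) state has both:
  - a complete (reduce) item [A → α .] (dot at the end), and
  - a shift item [B → β . c γ] (dot before a terminal).

Augment with X' → X and build the canonical LR(0) collection (I0 = CLOSURE({[X' → . X]}), then GOTO on every symbol after a dot until no new states appear). It has 15 states:
  I0: { [X → . n B A], [X → . n B], [X → . n n A], [X → . num X num], [X' → . X] }  — shift
  I1: { [X' → X .] }  — accept
  I2: { [B → . c], [X → n . B A], [X → n . B], [X → n . n A] }  — shift
  I3: { [X → . n B A], [X → . n B], [X → . n n A], [X → . num X num], [X → num . X num] }  — shift
  I4: { [X → num X . num] }  — shift
  I5: { [X → num X num .] }  — reduce
  I6: { [A → . X B], [A → . X num num], [X → . n B A], [X → . n B], [X → . n n A], [X → . num X num], [X → n B . A], [X → n B .] }  — shift, reduce
  I7: { [B → c .] }  — reduce
  I8: { [A → . X B], [A → . X num num], [X → . n B A], [X → . n B], [X → . n n A], [X → . num X num], [X → n n . A] }  — shift
  I9: { [X → n n A .] }  — reduce
  I10: { [A → X . B], [A → X . num num], [B → . c] }  — shift
  I11: { [A → X B .] }  — reduce
  I12: { [A → X num . num] }  — shift
  I13: { [A → X num num .] }  — reduce
  I14: { [X → n B A .] }  — reduce

I6 contains reduce item [X → n B .] and shift items [X → . n B], [X → . n B A], [X → . n n A], [X → . num X num] — shift-reduce conflict.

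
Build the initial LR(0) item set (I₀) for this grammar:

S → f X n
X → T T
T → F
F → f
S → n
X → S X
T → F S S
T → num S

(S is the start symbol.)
{ [S → . f X n], [S → . n], [S' → . S] }

First, augment the grammar with S' → S
I₀ = CLOSURE({ [S' → . S] }):
  [S' → . S] has the dot before S: add [S → . f X n], [S → . n]
No further items can be added.

I₀ = { [S → . f X n], [S → . n], [S' → . S] }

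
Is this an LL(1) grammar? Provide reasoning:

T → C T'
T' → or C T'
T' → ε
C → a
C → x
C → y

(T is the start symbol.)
Yes, the grammar is LL(1).

Relevant sets:
  FOLLOW(T') = { $ }

For T':
  PREDICT(T' → or C T') = { 'or' }
  PREDICT(T' → ε) = { $ }
For C:
  PREDICT(C → a) = { 'a' }
  PREDICT(C → x) = { 'x' }
  PREDICT(C → y) = { 'y' }
T has a single production, so nothing to check there.

All predict sets are disjoint. The grammar IS LL(1).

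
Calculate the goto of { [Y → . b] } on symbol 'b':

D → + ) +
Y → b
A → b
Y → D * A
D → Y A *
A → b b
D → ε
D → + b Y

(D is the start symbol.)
GOTO(I, 'b') = CLOSURE({ [A → αX.β] : [A → α.Xβ] ∈ I, X = 'b' })

Items with dot before 'b', with the dot advanced:
  [Y → . b] → [Y → b .]
Closure adds nothing (no advanced item has the dot before a non-terminal).

GOTO = { [Y → b .] }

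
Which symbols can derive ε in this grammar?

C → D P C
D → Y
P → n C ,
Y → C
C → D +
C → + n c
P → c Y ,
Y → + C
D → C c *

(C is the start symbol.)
None

A non-terminal is nullable if it can derive ε (the empty string): either it has an ε-production, or it has a production whose right-hand side consists entirely of nullable non-terminals.

There are no ε-productions, so no non-terminal can derive ε.
No non-terminals are nullable.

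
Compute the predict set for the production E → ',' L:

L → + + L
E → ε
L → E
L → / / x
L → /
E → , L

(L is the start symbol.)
{ ',' }

PREDICT(E → ',' L) = (FIRST(RHS) \ {ε}) ∪ (FOLLOW(E) if ε ∈ FIRST(RHS), i.e. RHS ⇒* ε)
FIRST(',' L) = { ',' }
ε ∉ FIRST(',' L), so FOLLOW(E) is not added.
PREDICT(E → ',' L) = { ',' }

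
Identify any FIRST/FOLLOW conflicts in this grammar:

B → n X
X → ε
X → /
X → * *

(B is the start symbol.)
A FIRST/FOLLOW conflict occurs when a non-terminal N has a nullable alternative N → β (β ⇒* ε) and another alternative N → α with FIRST(α) ∩ FOLLOW(N) ≠ ∅: on such a lookahead the parser cannot decide between expanding α and letting N vanish via β.

Nullable non-terminals: X.

X: nullable alternative(s) X → ε; FOLLOW(X) = { $ }
  X → ε: FIRST \ {ε} = { } — this is the only nullable alternative, skip
  X → /: FIRST \ {ε} = { '/' } — disjoint from FOLLOW(X)
  X → * *: FIRST \ {ε} = { '*' } — disjoint from FOLLOW(X)

B has no nullable alternative, so no FIRST/FOLLOW check is needed there.

No FIRST/FOLLOW conflicts found.

Answer: No FIRST/FOLLOW conflicts.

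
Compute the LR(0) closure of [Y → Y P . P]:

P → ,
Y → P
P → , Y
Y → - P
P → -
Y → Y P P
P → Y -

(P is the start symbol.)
Start with: [Y → Y P . P]
  [Y → Y P . P] has the dot before P: add [P → . ,], [P → . , Y], [P → . -], [P → . Y -]
  [P → . Y -] has the dot before Y: add [Y → . P], [Y → . - P], [Y → . Y P P]
No further items can be added.

CLOSURE = { [P → . , Y], [P → . ,], [P → . -], [P → . Y -], [Y → . - P], [Y → . P], [Y → . Y P P], [Y → Y P . P] }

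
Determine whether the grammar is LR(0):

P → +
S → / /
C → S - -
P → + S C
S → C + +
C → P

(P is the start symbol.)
A grammar is LR(0) if no state in the canonical LR(0) collection has:
  - both a shift item (dot before a terminal) and a complete item (shift-reduce conflict), or
  - two or more complete items (reduce-reduce conflict; the accept item [P' → P .] counts as a complete item here).

Augment with P' → P and build the canonical LR(0) collection (I0 = CLOSURE({[P' → . P]}), then GOTO on every symbol after a dot until no new states appear). It has 14 states:
  I0: { [P → . + S C], [P → . +], [P' → . P] }  — shift
  I1: { [C → . P], [C → . S - -], [P → + . S C], [P → + .], [P → . + S C], [P → . +], [S → . / /], [S → . C + +] }  — shift, reduce
  I2: { [P' → P .] }  — accept
  I3: { [S → / . /] }  — shift
  I4: { [S → C . + +] }  — shift
  I5: { [C → P .] }  — reduce
  I6: { [C → . P], [C → . S - -], [C → S . - -], [P → + S . C], [P → . + S C], [P → . +], [S → . / /], [S → . C + +] }  — shift
  I7: { [C → S - . -] }  — shift
  I8: { [P → + S C .], [S → C . + +] }  — shift, reduce
  I9: { [C → S . - -] }  — shift
  I10: { [S → C + . +] }  — shift
  I11: { [S → C + + .] }  — reduce
  I12: { [C → S - - .] }  — reduce
  I13: { [S → / / .] }  — reduce

Conflict in state I1:
  Shift-reduce conflict between [P → + .] and [P → . +]
So the grammar is NOT LR(0).

Answer: No. Shift-reduce conflict between [P → + .] and [P → . +]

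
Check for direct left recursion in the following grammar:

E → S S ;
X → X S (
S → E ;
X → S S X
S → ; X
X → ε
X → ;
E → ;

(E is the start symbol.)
Direct left recursion occurs when N → N α for some non-terminal N (the right-hand side begins with the left-hand side itself).

E → S S ;: starts with S
X → X S (: LEFT RECURSIVE (starts with X)
S → E ;: starts with E
X → S S X: starts with S
S → ; X: starts with ';'
X → ε: starts with ε
X → ;: starts with ';'
E → ;: starts with ';'

The grammar has direct left recursion on: X.

Answer: Yes, X is left-recursive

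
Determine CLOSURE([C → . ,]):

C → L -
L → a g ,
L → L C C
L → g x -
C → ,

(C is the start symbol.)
{ [C → . ,] }

Start with: [C → . ,]
The dot precedes the terminal ',', so nothing is added.

CLOSURE = { [C → . ,] }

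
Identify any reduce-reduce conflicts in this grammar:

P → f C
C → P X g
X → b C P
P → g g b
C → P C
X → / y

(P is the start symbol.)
Augment with P' → P and build the canonical LR(0) collection (I0 = CLOSURE({[P' → . P]}), then GOTO on every symbol after a dot until no new states appear). It has 16 states:
  I0: { [P → . f C], [P → . g g b], [P' → . P] }  — shift
  I1: { [P' → P .] }  — accept
  I2: { [C → . P C], [C → . P X g], [P → . f C], [P → . g g b], [P → f . C] }  — shift
  I3: { [P → g . g b] }  — shift
  I4: { [P → g g . b] }  — shift
  I5: { [P → g g b .] }  — reduce
  I6: { [P → f C .] }  — reduce
  I7: { [C → . P C], [C → . P X g], [C → P . C], [C → P . X g], [P → . f C], [P → . g g b], [X → . / y], [X → . b C P] }  — shift
  I8: { [X → / . y] }  — shift
  I9: { [C → P C .] }  — reduce
  I10: { [C → P X . g] }  — shift
  I11: { [C → . P C], [C → . P X g], [P → . f C], [P → . g g b], [X → b . C P] }  — shift
  I12: { [P → . f C], [P → . g g b], [X → b C . P] }  — shift
  I13: { [X → b C P .] }  — reduce
  I14: { [C → P X g .] }  — reduce
  I15: { [X → / y .] }  — reduce

No state contains more than one complete item.

Answer: No reduce-reduce conflicts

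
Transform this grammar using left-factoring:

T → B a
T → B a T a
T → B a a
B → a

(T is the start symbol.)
Left-factoring transforms A → αβ₁ | αβ₂ into A → αA' and A' → β₁ | β₂
(α is the longest common prefix among the alternatives). Repeat until
no nonterminal has two alternatives with a common prefix.

Round 1: T has alternatives sharing prefix 'B a'. Introduce T': T → B a T'
  Add: T' → ε
  Add: T' → T a
  Add: T' → a

No remaining common prefixes — done.

Resulting grammar:
T → B a T'
T' → ε
T' → T a
T' → a
B → a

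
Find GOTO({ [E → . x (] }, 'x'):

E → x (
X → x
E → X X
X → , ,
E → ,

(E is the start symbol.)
GOTO(I, 'x') = CLOSURE({ [A → αX.β] : [A → α.Xβ] ∈ I, X = 'x' })

Items with dot before 'x', with the dot advanced:
  [E → . x (] → [E → x . (]
Closure adds nothing (no advanced item has the dot before a non-terminal).

GOTO = { [E → x . (] }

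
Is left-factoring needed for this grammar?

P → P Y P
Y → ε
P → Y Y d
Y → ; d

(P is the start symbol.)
Left-factoring is needed when two productions for the same non-terminal
share a common prefix on the right-hand side.

Productions for P:
  P → P Y P
  P → Y Y d
Productions for Y:
  Y → ε
  Y → ; d

No common prefixes found.

Answer: No, left-factoring is not needed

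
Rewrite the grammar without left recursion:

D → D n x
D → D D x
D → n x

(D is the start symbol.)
D is directly left-recursive. The standard transformation for
  A → A α₁ | ... | A α_m | β₁ | ... | β_n
is
  A  → β₁ A' | ... | β_n A'
  A' → α₁ A' | ... | α_m A' | ε

D → n x becomes D → n x D'
D → D n x becomes D' → n x D'
D → D D x becomes D' → D x D'
Add D' → ε

Resulting grammar:
D → n x D'
D' → n x D'
D' → D x D'
D' → ε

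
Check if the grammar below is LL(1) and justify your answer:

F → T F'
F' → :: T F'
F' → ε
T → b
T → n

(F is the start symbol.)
Yes, the grammar is LL(1).

Relevant sets:
  FOLLOW(F') = { $ }

For F':
  PREDICT(F' → :: T F') = { '::' }
  PREDICT(F' → ε) = { $ }
For T:
  PREDICT(T → b) = { 'b' }
  PREDICT(T → n) = { 'n' }
F has a single production, so nothing to check there.

All predict sets are disjoint. The grammar IS LL(1).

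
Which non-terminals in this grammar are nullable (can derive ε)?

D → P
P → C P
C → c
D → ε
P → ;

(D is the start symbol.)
A non-terminal is nullable if it can derive ε (the empty string): either it has an ε-production, or it has a production whose right-hand side consists entirely of nullable non-terminals.

ε-productions: D → ε
So D is immediately nullable.
No further non-terminal can be added: every production for the remaining non-terminals contains a terminal or a non-nullable non-terminal.
Nullable = { 'D' }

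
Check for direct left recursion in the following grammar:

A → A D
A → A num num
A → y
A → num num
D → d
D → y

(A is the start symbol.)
Yes, A is left-recursive

Direct left recursion occurs when N → N α for some non-terminal N (the right-hand side begins with the left-hand side itself).

A → A D: LEFT RECURSIVE (starts with A)
A → A num num: LEFT RECURSIVE (starts with A)
A → y: starts with y
A → num num: starts with num
D → d: starts with d
D → y: starts with y

The grammar has direct left recursion on: A.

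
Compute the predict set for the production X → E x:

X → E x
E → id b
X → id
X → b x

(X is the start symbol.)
{ 'id' }

PREDICT(X → E x) = (FIRST(RHS) \ {ε}) ∪ (FOLLOW(X) if ε ∈ FIRST(RHS), i.e. RHS ⇒* ε)
FIRST(E) = { 'id' }
FIRST(E x) = { 'id' }
ε ∉ FIRST(E x), so FOLLOW(X) is not added.
PREDICT(X → E x) = { 'id' }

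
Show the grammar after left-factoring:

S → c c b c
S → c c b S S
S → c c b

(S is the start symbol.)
S → c c b S'
S' → c
S' → S S
S' → ε

Left-factoring transforms A → αβ₁ | αβ₂ into A → αA' and A' → β₁ | β₂
(α is the longest common prefix among the alternatives). Repeat until
no nonterminal has two alternatives with a common prefix.

Round 1: S has alternatives sharing prefix 'c c b'. Introduce S': S → c c b S'
  Add: S' → c
  Add: S' → S S
  Add: S' → ε

No remaining common prefixes — done.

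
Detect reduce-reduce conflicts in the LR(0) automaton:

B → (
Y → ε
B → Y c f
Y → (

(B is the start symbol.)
Yes — I1: [B → ( .] vs [Y → ( .]

A reduce-reduce conflict occurs when an LR(0) state has two complete items [A → α .] and [B → β .] — both call for a reduction, and with no lookahead the parser cannot choose between them.

Augment with B' → B and build the canonical LR(0) collection (I0 = CLOSURE({[B' → . B]}), then GOTO on every symbol after a dot until no new states appear). It has 6 states:
  I0: { [B → . (], [B → . Y c f], [B' → . B], [Y → . (], [Y → .] }  — shift, reduce
  I1: { [B → ( .], [Y → ( .] }  — 2 reduces
  I2: { [B' → B .] }  — accept
  I3: { [B → Y . c f] }  — shift
  I4: { [B → Y c . f] }  — shift
  I5: { [B → Y c f .] }  — reduce

I1 contains complete items [B → ( .], [Y → ( .] — reduce-reduce conflict.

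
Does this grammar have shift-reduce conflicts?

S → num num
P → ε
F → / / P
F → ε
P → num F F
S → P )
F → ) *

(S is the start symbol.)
Yes — I0: [P → .] vs [P → . num F F]; I3: [F → .] vs [F → . ) *]; I6: [F → .] vs [F → . ) *]; I9: [P → .] vs [P → . num F F]; I11: [F → .] vs [F → . ) *]

A shift-reduce conflict occurs when an LR(0) state has both:
  - a complete (reduce) item [A → α .] (dot at the end), and
  - a shift item [B → β . c γ] (dot before a terminal).

Augment with S' → S and build the canonical LR(0) collection (I0 = CLOSURE({[S' → . S]}), then GOTO on every symbol after a dot until no new states appear). It has 14 states:
  I0: { [P → . num F F], [P → .], [S → . P )], [S → . num num], [S' → . S] }  — shift, reduce
  I1: { [S → P . )] }  — shift
  I2: { [S' → S .] }  — accept
  I3: { [F → . ) *], [F → . / / P], [F → .], [P → num . F F], [S → num . num] }  — shift, reduce
  I4: { [F → ) . *] }  — shift
  I5: { [F → / . / P] }  — shift
  I6: { [F → . ) *], [F → . / / P], [F → .], [P → num F . F] }  — shift, reduce
  I7: { [S → num num .] }  — reduce
  I8: { [P → num F F .] }  — reduce
  I9: { [F → / / . P], [P → . num F F], [P → .] }  — shift, reduce
  I10: { [F → / / P .] }  — reduce
  I11: { [F → . ) *], [F → . / / P], [F → .], [P → num . F F] }  — shift, reduce
  I12: { [F → ) * .] }  — reduce
  I13: { [S → P ) .] }  — reduce

I0 contains reduce item [P → .] and shift items [P → . num F F], [S → . num num] — shift-reduce conflict.
I3 contains reduce item [F → .] and shift items [F → . ) *], [F → . / / P], [S → num . num] — shift-reduce conflict.
I6 contains reduce item [F → .] and shift items [F → . ) *], [F → . / / P] — shift-reduce conflict.
I9 contains reduce item [P → .] and shift item [P → . num F F] — shift-reduce conflict.
I11 contains reduce item [F → .] and shift items [F → . ) *], [F → . / / P] — shift-reduce conflict.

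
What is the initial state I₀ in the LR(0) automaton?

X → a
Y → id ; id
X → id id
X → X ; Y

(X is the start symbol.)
First, augment the grammar with X' → X
I₀ = CLOSURE({ [X' → . X] }):
  [X' → . X] has the dot before X: add [X → . a], [X → . id id], [X → . X ; Y]
No further items can be added.

I₀ = { [X → . X ; Y], [X → . a], [X → . id id], [X' → . X] }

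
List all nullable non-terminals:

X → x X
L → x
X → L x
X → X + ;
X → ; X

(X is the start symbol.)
None

There are no ε-productions, so no non-terminal can derive ε.
No non-terminals are nullable.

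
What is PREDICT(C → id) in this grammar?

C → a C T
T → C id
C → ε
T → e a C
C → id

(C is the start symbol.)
PREDICT(C → id) = (FIRST(RHS) \ {ε}) ∪ (FOLLOW(C) if ε ∈ FIRST(RHS), i.e. RHS ⇒* ε)
FIRST(id) = { 'id' }
ε ∉ FIRST(id), so FOLLOW(C) is not added.
PREDICT(C → id) = { 'id' }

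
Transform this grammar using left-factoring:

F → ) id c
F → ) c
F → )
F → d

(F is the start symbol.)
F → ) F'
F' → id c
F' → c
F' → ε
F → d

Left-factoring transforms A → αβ₁ | αβ₂ into A → αA' and A' → β₁ | β₂
(α is the longest common prefix among the alternatives). Repeat until
no nonterminal has two alternatives with a common prefix.

Round 1: F has alternatives sharing prefix ')'. Introduce F': F → ) F'
  Add: F' → id c
  Add: F' → c
  Add: F' → ε

No remaining common prefixes — done.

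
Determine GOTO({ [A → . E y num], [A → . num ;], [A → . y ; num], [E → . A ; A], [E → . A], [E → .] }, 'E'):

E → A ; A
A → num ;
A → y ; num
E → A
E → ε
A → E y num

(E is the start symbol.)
GOTO(I, 'E') = CLOSURE({ [A → αX.β] : [A → α.Xβ] ∈ I, X = 'E' })

Items with dot before 'E', with the dot advanced:
  [A → . E y num] → [A → E . y num]
Closure adds nothing (no advanced item has the dot before a non-terminal).

GOTO = { [A → E . y num] }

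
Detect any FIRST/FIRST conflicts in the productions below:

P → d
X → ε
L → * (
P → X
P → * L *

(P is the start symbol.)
FIRST sets of the non-terminals at (or reachable through a nullable prefix from) the front of some alternative:
  FIRST(X) = { ε }

Productions for P:
  P → d: FIRST = { 'd' }
  P → X: FIRST = { ε }
  P → * L *: FIRST = { '*' }
X, L have only one production, so no FIRST/FIRST conflict is possible there.

All alternatives of each non-terminal have pairwise disjoint FIRST sets.

Answer: No FIRST/FIRST conflicts.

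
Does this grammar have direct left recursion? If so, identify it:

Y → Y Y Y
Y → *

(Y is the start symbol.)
Yes, Y is left-recursive

Y → Y Y Y: LEFT RECURSIVE (starts with Y)
Y → *: starts with '*'

The grammar has direct left recursion on: Y.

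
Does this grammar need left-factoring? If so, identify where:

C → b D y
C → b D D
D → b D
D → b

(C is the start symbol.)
Yes, C has productions with common prefix 'b D'; D has productions with common prefix 'b'

Left-factoring is needed when two productions for the same non-terminal
share a common prefix on the right-hand side.

Productions for C:
  C → b D y
  C → b D D
Productions for D:
  D → b D
  D → b

Found common prefix 'b D' in productions for C
Found common prefix 'b' in productions for D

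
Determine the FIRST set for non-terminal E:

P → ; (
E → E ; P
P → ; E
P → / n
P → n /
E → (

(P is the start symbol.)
{ '(' }

To compute FIRST(E), examine every production with E on the left-hand side, reading each right-hand side left to right until a non-nullable symbol is reached.

From E → E ; P:
  - E is the symbol being defined: contributes nothing new
    E is not nullable, so stop
From E → (:
  - '(' is a terminal: add '(' and stop

Collecting: FIRST(E) = { '(' }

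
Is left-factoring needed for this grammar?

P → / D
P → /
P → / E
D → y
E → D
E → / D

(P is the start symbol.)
Left-factoring is needed when two productions for the same non-terminal
share a common prefix on the right-hand side.

Productions for P:
  P → / D
  P → /
  P → / E
Productions for E:
  E → D
  E → / D

Found common prefix '/' in productions for P

Answer: Yes, P has productions with common prefix '/'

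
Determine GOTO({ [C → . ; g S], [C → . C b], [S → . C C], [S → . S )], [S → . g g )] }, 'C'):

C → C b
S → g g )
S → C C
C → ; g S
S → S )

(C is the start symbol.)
{ [C → . ; g S], [C → . C b], [C → C . b], [S → C . C] }

GOTO(I, 'C') = CLOSURE({ [A → αX.β] : [A → α.Xβ] ∈ I, X = 'C' })

Items with dot before 'C', with the dot advanced:
  [C → . C b] → [C → C . b]
  [S → . C C] → [S → C . C]
Closure of the advanced items:
  [S → C . C] has the dot before C: add [C → . C b], [C → . ; g S]

GOTO = { [C → . ; g S], [C → . C b], [C → C . b], [S → C . C] }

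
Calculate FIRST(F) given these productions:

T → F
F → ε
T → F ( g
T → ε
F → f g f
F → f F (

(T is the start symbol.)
To compute FIRST(F), examine every production with F on the left-hand side, reading each right-hand side left to right until a non-nullable symbol is reached.

From F → ε:
  - ε-production, so ε ∈ FIRST(F)
From F → f g f:
  - f is a terminal: add 'f' and stop
From F → f F (:
  - f is a terminal: add 'f' and stop

Collecting: FIRST(F) = { 'f', ε }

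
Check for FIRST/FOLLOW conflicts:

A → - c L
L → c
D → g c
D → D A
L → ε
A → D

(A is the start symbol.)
No FIRST/FOLLOW conflicts.

Nullable non-terminals: L.

L: nullable alternative(s) L → ε; FOLLOW(L) = { $, '-', 'g' }
  L → c: FIRST \ {ε} = { 'c' } — disjoint from FOLLOW(L)
  L → ε: FIRST \ {ε} = { } — this is the only nullable alternative, skip

A, D have no nullable alternative, so no FIRST/FOLLOW check is needed there.

No FIRST/FOLLOW conflicts found.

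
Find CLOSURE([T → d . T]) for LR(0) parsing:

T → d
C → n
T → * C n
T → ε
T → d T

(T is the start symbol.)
Start with: [T → d . T]
  [T → d . T] has the dot before T: add [T → . d], [T → . * C n], [T → .], [T → . d T]
No further items can be added.

CLOSURE = { [T → . * C n], [T → . d T], [T → . d], [T → .], [T → d . T] }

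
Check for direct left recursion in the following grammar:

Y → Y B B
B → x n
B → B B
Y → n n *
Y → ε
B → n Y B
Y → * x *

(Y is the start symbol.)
Yes, Y, B are left-recursive

Y → Y B B: LEFT RECURSIVE (starts with Y)
B → x n: starts with x
B → B B: LEFT RECURSIVE (starts with B)
Y → n n *: starts with n
Y → ε: starts with ε
B → n Y B: starts with n
Y → * x *: starts with '*'

The grammar has direct left recursion on: Y, B.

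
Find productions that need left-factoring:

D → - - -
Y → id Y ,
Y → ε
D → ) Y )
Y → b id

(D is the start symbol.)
No, left-factoring is not needed

Left-factoring is needed when two productions for the same non-terminal
share a common prefix on the right-hand side.

Productions for D:
  D → - - -
  D → ) Y )
Productions for Y:
  Y → id Y ,
  Y → ε
  Y → b id

No common prefixes found.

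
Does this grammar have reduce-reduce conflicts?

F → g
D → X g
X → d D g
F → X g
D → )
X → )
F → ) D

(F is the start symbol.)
A reduce-reduce conflict occurs when an LR(0) state has two complete items [A → α .] and [B → β .] — both call for a reduction, and with no lookahead the parser cannot choose between them.

Augment with F' → F and build the canonical LR(0) collection (I0 = CLOSURE({[F' → . F]}), then GOTO on every symbol after a dot until no new states appear). It has 13 states:
  I0: { [F → . ) D], [F → . X g], [F → . g], [F' → . F], [X → . )], [X → . d D g] }  — shift
  I1: { [D → . )], [D → . X g], [F → ) . D], [X → ) .], [X → . )], [X → . d D g] }  — shift, reduce
  I2: { [F' → F .] }  — accept
  I3: { [F → X . g] }  — shift
  I4: { [D → . )], [D → . X g], [X → . )], [X → . d D g], [X → d . D g] }  — shift
  I5: { [F → g .] }  — reduce
  I6: { [D → ) .], [X → ) .] }  — 2 reduces
  I7: { [X → d D . g] }  — shift
  I8: { [D → X . g] }  — shift
  I9: { [D → X g .] }  — reduce
  I10: { [X → d D g .] }  — reduce
  I11: { [F → X g .] }  — reduce
  I12: { [F → ) D .] }  — reduce

I6 contains complete items [D → ) .], [X → ) .] — reduce-reduce conflict.

Answer: Yes — I6: [D → ) .] vs [X → ) .]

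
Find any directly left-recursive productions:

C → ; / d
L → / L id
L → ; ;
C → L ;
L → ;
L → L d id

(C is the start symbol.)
C → ; / d: starts with ';'
L → / L id: starts with '/'
L → ; ;: starts with ';'
C → L ;: starts with L
L → ;: starts with ';'
L → L d id: LEFT RECURSIVE (starts with L)

The grammar has direct left recursion on: L.

Answer: Yes, L is left-recursive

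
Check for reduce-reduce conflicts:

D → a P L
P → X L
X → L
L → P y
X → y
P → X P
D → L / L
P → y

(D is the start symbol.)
Yes — I6: [P → y .] vs [X → y .]; I9: [D → a P L .] vs [X → L .]; I10: [L → P y .] vs [P → y .]; I11: [P → X L .] vs [X → L .]; I15: [D → L / L .] vs [X → L .]

A reduce-reduce conflict occurs when an LR(0) state has two complete items [A → α .] and [B → β .] — both call for a reduction, and with no lookahead the parser cannot choose between them.

Augment with D' → D and build the canonical LR(0) collection (I0 = CLOSURE({[D' → . D]}), then GOTO on every symbol after a dot until no new states appear). It has 16 states:
  I0: { [D → . L / L], [D → . a P L], [D' → . D], [L → . P y], [P → . X L], [P → . X P], [P → . y], [X → . L], [X → . y] }  — shift
  I1: { [D' → D .] }  — accept
  I2: { [D → L . / L], [X → L .] }  — shift, reduce
  I3: { [L → P . y] }  — shift
  I4: { [L → . P y], [P → . X L], [P → . X P], [P → . y], [P → X . L], [P → X . P], [X → . L], [X → . y] }  — shift
  I5: { [D → a . P L], [L → . P y], [P → . X L], [P → . X P], [P → . y], [X → . L], [X → . y] }  — shift
  I6: { [P → y .], [X → y .] }  — 2 reduces
  I7: { [X → L .] }  — reduce
  I8: { [D → a P . L], [L → . P y], [L → P . y], [P → . X L], [P → . X P], [P → . y], [X → . L], [X → . y] }  — shift
  I9: { [D → a P L .], [X → L .] }  — 2 reduces
  I10: { [L → P y .], [P → y .], [X → y .] }  — 3 reduces
  I11: { [P → X L .], [X → L .] }  — 2 reduces
  I12: { [L → P . y], [P → X P .] }  — shift, reduce
  I13: { [L → P y .] }  — reduce
  I14: { [D → L / . L], [L → . P y], [P → . X L], [P → . X P], [P → . y], [X → . L], [X → . y] }  — shift
  I15: { [D → L / L .], [X → L .] }  — 2 reduces

I6 contains complete items [P → y .], [X → y .] — reduce-reduce conflict.
I9 contains complete items [D → a P L .], [X → L .] — reduce-reduce conflict.
I10 contains complete items [L → P y .], [P → y .], [X → y .] — reduce-reduce conflict.
I11 contains complete items [P → X L .], [X → L .] — reduce-reduce conflict.
I15 contains complete items [D → L / L .], [X → L .] — reduce-reduce conflict.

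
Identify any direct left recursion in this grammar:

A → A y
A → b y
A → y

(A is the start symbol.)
Direct left recursion occurs when N → N α for some non-terminal N (the right-hand side begins with the left-hand side itself).

A → A y: LEFT RECURSIVE (starts with A)
A → b y: starts with b
A → y: starts with y

The grammar has direct left recursion on: A.

Answer: Yes, A is left-recursive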